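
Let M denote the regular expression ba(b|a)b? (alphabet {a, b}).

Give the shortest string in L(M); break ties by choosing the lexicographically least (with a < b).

By inspection of the expression, no string of length less than 3 matches, and baa is the lexicographically first match of length 3.

baa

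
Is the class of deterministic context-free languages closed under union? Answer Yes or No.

{aⁿbⁿ : n≥0} and {aⁿb²ⁿ : n≥0} are each accepted by a deterministic PDA (push the a's; pop one per b, respectively one per two b's), but their union U is not. Suppose a DPDA M accepted U. Being deterministic, M has a single run on aⁿb²ⁿ, and since aⁿbⁿ ∈ U that run passes through an accepting configuration right after consuming the prefix aⁿbⁿ and then goes on to accept again after n more b's. Build an ordinary (nondeterministic) PDA M′ that simulates M on a's and b's and, at any moment when M is in an accepting state, may switch to a second mode in which it reads only c's, feeding each c to M as a b; M′ accepts when M does. Then M′ accepts aⁱbʲcᵏ (k≥1) exactly when both aⁱbʲ ∈ U and aⁱbʲ⁺ᵏ ∈ U, and checking the four cases (i=j or j=2i, combined with j+k=i or j+k=2i) leaves only i=j=k: so L(M′) ∩ a*b*c⁺ = {aⁿbⁿcⁿ : n≥1} would be context-free, which it is not (pumping lemma) — contradiction. (The union is an unambiguous CFL; it is determinism, not unambiguity, that fails.)

No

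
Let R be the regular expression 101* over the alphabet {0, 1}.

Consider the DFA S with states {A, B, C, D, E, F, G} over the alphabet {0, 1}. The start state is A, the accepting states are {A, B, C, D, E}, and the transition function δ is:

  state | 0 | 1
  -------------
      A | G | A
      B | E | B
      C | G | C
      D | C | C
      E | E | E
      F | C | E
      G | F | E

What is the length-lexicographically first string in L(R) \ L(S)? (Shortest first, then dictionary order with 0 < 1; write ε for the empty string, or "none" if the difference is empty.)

The string 10 is accepted by R but not by S.
No shorter string lies in the difference, and 10 is the lexicographically first length-2 string in L(R) \ L(S).

10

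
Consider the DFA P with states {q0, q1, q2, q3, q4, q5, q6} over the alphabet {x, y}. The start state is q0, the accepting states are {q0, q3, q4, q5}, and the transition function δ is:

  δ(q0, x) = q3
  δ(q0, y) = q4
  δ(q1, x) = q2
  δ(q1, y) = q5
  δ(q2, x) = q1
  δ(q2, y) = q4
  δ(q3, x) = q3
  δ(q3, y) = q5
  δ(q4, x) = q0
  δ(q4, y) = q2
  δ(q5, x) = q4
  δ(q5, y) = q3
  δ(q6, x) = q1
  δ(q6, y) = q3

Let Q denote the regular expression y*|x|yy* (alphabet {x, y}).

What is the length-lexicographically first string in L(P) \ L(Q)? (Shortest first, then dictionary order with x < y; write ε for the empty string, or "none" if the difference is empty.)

The string xx is accepted by P but not by Q.
No shorter string lies in the difference, and xx is the lexicographically first length-2 string in L(P) \ L(Q).

xx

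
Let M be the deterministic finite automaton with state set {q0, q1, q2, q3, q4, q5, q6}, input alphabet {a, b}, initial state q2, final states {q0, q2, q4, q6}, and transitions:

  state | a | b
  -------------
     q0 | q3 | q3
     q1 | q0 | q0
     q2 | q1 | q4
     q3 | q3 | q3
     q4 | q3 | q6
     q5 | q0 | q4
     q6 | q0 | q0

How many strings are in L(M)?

7

The useful subgraph on states {q0, q1, q2, q4, q6} is acyclic, so L(M) is finite; the longest accepting path visits 4 useful states, giving maximum string length 3.
Counting accepting paths from q2 by length: 1 of length 0, 1 of length 1, 3 of length 2, 2 of length 3. Total 7.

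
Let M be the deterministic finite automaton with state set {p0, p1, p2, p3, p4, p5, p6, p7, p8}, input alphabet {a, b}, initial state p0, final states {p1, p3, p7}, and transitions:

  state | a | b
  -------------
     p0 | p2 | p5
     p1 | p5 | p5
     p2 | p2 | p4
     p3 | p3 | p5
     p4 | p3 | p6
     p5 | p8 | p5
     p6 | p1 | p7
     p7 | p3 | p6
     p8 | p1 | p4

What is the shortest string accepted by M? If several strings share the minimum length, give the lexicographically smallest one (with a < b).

A breadth-first search from p0 reaches an accepting state first via the path p0 → p2 → p4 → p3 on input aba.
No string of length < 3 is accepted (BFS exhausts all shorter strings without reaching an accepting state), and aba is the lexicographically least accepting string of length 3.

aba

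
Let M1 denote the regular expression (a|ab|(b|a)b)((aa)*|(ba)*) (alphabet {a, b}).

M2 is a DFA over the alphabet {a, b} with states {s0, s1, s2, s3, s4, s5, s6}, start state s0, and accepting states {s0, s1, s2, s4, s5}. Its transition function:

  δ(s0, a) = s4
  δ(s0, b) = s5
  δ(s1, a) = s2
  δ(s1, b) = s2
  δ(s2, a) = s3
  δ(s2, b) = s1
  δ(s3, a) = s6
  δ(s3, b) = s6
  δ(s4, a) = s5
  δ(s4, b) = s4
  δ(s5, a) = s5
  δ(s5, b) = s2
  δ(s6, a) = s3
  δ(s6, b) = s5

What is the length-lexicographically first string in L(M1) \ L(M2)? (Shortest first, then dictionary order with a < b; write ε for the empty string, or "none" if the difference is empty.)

The string bbaa is accepted by M1 but not by M2.
No shorter string lies in the difference, and bbaa is the lexicographically first length-4 string in L(M1) \ L(M2).

bbaa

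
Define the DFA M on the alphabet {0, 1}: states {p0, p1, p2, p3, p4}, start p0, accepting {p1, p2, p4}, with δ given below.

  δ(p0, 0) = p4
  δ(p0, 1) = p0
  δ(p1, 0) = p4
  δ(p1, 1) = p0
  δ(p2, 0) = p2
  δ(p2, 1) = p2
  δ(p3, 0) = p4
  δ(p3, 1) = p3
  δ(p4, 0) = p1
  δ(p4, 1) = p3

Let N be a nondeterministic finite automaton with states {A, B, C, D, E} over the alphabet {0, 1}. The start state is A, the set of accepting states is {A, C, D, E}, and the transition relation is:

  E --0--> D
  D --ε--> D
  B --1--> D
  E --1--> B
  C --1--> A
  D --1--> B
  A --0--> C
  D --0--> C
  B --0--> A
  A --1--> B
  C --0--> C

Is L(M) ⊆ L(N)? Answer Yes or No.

Exploring the product automaton M × N from the start pair (p0, A), following both machines on each input symbol, reaches 9 state pairs: (p0, A), (p4, C), (p0, B), (p1, C), (p3, A), (p4, A), (p0, D), (p3, B), (p3, D).
M accepts in {p1, p2, p4} and N accepts in {A, C, D, E}. The reachable pairs whose M-component is accepting are (p4, C), (p1, C), (p4, A); in each of them the N-component is accepting too, so the product for L(M) \ L(N) (M-component accepting, N-component rejecting) has no reachable accepting pair and the difference is empty.
Hence every string in L(M) is also in L(N).

Yes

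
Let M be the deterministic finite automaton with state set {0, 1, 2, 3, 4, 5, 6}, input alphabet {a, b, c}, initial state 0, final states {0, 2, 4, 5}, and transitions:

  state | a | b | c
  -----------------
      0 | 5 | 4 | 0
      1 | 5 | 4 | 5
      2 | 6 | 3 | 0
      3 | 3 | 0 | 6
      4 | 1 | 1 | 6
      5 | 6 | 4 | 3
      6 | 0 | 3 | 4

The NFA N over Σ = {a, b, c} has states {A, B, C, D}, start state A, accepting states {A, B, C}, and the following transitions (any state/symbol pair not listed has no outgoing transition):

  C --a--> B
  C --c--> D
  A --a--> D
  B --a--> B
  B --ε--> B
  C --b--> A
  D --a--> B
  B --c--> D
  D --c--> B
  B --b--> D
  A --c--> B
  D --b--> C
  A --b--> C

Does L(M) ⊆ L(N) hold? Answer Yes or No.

No

The string a is in L(M) but not in L(N).
So L(M) ⊄ L(N).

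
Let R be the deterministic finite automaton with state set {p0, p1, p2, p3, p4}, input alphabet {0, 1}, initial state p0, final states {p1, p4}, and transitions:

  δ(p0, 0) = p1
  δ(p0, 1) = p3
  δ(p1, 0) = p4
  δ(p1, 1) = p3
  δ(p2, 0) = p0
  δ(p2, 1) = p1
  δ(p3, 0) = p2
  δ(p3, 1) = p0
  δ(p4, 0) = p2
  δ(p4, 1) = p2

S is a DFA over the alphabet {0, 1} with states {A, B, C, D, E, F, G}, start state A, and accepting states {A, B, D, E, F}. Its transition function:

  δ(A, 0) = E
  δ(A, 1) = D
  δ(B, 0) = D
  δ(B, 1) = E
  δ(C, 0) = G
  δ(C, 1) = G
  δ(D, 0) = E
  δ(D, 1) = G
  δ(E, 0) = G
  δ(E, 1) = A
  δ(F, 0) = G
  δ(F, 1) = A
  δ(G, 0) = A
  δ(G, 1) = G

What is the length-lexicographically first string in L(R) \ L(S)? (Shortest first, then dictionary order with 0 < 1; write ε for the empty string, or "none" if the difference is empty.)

00

The string 00 is accepted by R but not by S.
No shorter string lies in the difference, and 00 is the lexicographically first length-2 string in L(R) \ L(S).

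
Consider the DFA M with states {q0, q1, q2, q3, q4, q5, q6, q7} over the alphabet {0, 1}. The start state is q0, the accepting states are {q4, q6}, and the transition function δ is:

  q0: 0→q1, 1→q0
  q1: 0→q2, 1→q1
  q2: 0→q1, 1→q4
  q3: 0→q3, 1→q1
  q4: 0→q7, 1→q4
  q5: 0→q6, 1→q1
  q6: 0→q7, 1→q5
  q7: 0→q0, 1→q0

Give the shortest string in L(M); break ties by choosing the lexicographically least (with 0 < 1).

001

A breadth-first search from q0 reaches an accepting state first via the path q0 → q1 → q2 → q4 on input 001.
No string of length < 3 is accepted (BFS exhausts all shorter strings without reaching an accepting state), and 001 is the lexicographically least accepting string of length 3.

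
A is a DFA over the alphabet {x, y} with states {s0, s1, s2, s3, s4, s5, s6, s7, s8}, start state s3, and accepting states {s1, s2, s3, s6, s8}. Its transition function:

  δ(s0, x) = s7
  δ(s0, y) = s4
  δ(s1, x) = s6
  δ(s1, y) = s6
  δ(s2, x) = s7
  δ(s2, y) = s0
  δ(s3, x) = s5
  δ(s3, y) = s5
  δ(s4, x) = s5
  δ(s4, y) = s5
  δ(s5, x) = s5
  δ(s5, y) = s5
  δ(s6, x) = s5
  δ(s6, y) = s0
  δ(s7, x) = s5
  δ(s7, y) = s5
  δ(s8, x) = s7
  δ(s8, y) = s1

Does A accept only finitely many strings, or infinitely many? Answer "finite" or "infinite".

The useful states (reachable from s3 and able to reach an accepting state) are {s3}.
Restricted to these states the transition graph has no cycle, so every accepting path has bounded length and L is finite.

finite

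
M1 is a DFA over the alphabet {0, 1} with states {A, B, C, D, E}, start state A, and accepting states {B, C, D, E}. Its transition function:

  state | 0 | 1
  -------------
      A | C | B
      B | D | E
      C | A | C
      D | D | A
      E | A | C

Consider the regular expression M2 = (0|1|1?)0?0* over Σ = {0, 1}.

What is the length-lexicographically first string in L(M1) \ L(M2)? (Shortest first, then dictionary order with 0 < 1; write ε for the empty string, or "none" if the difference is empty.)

01

The string 01 is accepted by M1 but not by M2.
No shorter string lies in the difference, and 01 is the lexicographically first length-2 string in L(M1) \ L(M2).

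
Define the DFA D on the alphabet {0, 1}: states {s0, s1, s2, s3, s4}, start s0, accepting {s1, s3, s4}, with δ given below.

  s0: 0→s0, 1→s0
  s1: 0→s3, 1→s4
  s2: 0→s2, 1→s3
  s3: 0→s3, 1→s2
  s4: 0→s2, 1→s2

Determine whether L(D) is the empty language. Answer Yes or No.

Yes

The states reachable from the start state are {s0}.
None of the accepting states {s1, s3, s4} is reachable, so no string is accepted and L(D) = ∅.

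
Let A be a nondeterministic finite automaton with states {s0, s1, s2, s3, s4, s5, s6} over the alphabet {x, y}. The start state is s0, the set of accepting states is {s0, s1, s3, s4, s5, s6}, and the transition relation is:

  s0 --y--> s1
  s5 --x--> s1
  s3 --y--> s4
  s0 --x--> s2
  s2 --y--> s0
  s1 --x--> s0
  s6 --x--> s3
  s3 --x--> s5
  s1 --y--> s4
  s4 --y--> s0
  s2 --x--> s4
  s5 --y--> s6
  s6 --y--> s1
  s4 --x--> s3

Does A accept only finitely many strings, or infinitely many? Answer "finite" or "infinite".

State s0 is reachable from the start and can reach an accepting state, and it lies on the cycle s0 → s1 → s0.
Traversing that cycle any number of times yields accepted strings of unbounded length, so the language is infinite.

infinite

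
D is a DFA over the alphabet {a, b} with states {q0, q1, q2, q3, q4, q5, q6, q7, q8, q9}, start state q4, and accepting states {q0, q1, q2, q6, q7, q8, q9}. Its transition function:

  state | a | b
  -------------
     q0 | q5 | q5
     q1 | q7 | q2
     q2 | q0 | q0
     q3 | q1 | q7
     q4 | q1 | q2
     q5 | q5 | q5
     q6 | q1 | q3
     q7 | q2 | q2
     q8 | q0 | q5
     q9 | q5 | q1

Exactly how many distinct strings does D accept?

The useful subgraph on states {q0, q1, q2, q4, q7} is acyclic, so L(D) is finite; the longest accepting path visits 5 useful states, giving maximum string length 4.
Counting accepting paths from q4 by length: 2 of length 1, 4 of length 2, 4 of length 3, 4 of length 4. Total 14.

14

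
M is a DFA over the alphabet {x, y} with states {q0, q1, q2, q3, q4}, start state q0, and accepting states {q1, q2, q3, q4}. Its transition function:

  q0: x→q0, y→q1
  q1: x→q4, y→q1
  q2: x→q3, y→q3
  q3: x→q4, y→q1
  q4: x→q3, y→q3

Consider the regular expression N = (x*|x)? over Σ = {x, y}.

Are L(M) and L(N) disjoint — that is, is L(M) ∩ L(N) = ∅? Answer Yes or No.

Yes

Converting the expression N to a DFA (subset construction, then merging equivalent states) gives the minimal DFA with states {n0, n1}, start state n0, accepting states {n0} and transitions n0: x→n0, y→n1; n1: x→n1, y→n1.
Exploring the product automaton M × N from the start pair (q0, n0), following both machines on each input symbol, reaches 4 state pairs: (q0, n0), (q1, n1), (q4, n1), (q3, n1).
M accepts in {q1, q2, q3, q4} and N accepts in {n0}; no reachable pair has both components accepting, so no string drives both machines to acceptance simultaneously and L(M) ∩ L(N) = ∅.
So no string is accepted by both, and the intersection is empty.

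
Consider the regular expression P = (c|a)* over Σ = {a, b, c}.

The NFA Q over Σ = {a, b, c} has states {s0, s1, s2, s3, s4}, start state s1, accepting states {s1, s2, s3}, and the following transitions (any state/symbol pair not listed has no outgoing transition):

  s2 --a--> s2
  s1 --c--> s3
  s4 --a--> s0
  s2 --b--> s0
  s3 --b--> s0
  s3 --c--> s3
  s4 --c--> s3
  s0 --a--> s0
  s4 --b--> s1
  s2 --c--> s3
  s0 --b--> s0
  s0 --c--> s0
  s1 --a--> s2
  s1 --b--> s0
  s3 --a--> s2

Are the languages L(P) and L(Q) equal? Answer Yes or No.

Yes

Converting the expression P to a DFA (subset construction, then merging equivalent states) gives the minimal DFA with states {p0, p1}, start state p0, accepting states {p0} and transitions p0: a→p0, b→p1, c→p0; p1: a→p1, b→p1, c→p1.
Exploring the product automaton P × Q from the start pair (p0, s1), following both machines on each input symbol, reaches 4 state pairs: (p0, s1), (p0, s2), (p1, s0), (p0, s3).
P accepts in {p0} and Q accepts in {s1, s2, s3}. In every reachable pair the two components are either both accepting — (p0, s1), (p0, s2), (p0, s3) — or both non-accepting, so no string is accepted by exactly one of the machines: L(P) \ L(Q) and L(Q) \ L(P) are both empty.
Hence every string is accepted by P iff it is accepted by Q, and the two languages coincide.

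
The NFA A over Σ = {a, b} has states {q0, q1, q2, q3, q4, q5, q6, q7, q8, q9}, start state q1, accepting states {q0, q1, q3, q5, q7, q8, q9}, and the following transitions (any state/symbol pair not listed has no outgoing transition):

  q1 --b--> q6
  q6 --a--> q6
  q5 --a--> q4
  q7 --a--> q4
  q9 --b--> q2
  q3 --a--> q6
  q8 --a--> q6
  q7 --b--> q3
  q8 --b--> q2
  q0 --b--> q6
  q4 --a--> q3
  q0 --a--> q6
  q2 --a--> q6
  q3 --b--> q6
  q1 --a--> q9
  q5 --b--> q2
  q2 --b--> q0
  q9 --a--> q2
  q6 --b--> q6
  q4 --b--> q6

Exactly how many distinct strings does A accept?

The useful subgraph on states {q0, q1, q2, q9} is acyclic, so L(A) is finite; the longest accepting path visits 4 useful states, giving maximum string length 3.
Counting accepting paths from q1 by length: 1 of length 0, 1 of length 1, 2 of length 3. Total 4.

4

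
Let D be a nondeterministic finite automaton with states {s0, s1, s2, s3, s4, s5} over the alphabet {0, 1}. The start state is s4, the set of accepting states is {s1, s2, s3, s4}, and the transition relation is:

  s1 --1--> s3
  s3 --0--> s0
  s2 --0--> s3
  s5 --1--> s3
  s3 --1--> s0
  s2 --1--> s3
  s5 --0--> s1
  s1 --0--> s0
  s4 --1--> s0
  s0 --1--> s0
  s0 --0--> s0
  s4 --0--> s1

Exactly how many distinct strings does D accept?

3

The useful subgraph on states {s1, s3, s4} is acyclic, so L(D) is finite; the longest accepting path visits 3 useful states, giving maximum string length 2.
Counting accepting paths from s4 by length: 1 of length 0, 1 of length 1, 1 of length 2. Total 3.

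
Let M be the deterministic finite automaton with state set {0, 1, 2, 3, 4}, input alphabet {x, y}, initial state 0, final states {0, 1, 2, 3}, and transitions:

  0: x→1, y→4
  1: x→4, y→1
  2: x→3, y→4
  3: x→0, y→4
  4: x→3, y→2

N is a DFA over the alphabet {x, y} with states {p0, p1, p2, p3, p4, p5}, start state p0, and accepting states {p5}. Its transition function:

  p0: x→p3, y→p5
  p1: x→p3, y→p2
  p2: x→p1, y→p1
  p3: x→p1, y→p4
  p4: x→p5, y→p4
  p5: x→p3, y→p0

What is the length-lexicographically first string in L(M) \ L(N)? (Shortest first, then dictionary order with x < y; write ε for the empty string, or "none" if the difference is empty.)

The empty string ε is accepted by M but not by N.
Since ε is the unique shortest string, it is the required witness.

ε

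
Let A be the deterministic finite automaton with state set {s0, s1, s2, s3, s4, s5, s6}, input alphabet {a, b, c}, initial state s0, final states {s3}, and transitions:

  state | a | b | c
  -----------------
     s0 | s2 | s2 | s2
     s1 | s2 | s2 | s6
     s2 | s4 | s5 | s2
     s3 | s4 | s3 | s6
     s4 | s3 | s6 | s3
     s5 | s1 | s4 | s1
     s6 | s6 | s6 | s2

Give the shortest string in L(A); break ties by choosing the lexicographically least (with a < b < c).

A breadth-first search from s0 reaches an accepting state first via the path s0 → s2 → s4 → s3 on input aaa.
No string of length < 3 is accepted (BFS exhausts all shorter strings without reaching an accepting state), and aaa is the lexicographically least accepting string of length 3.

aaa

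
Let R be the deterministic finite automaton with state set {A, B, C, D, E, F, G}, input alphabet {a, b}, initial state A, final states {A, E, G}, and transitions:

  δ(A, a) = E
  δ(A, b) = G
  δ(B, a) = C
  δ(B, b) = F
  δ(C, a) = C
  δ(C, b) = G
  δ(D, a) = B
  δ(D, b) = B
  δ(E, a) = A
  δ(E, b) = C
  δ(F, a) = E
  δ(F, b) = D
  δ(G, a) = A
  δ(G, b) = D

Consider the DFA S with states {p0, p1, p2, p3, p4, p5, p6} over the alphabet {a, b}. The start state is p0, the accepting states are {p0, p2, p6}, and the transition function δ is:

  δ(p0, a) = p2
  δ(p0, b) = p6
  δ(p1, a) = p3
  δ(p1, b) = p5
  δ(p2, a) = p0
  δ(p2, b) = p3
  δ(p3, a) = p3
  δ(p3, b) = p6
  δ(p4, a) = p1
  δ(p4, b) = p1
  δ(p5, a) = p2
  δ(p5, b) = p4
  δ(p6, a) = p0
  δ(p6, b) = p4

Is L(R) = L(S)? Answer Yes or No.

Exploring the product automaton R × S from the start pair (A, p0), following both machines on each input symbol, reaches 7 state pairs: (A, p0), (E, p2), (G, p6), (C, p3), (D, p4), (B, p1), (F, p5).
R accepts in {A, E, G} and S accepts in {p0, p2, p6}. In every reachable pair the two components are either both accepting — (A, p0), (E, p2), (G, p6) — or both non-accepting, so no string is accepted by exactly one of the machines: L(R) \ L(S) and L(S) \ L(R) are both empty.
Hence every string is accepted by R iff it is accepted by S, and the two languages coincide.

Yes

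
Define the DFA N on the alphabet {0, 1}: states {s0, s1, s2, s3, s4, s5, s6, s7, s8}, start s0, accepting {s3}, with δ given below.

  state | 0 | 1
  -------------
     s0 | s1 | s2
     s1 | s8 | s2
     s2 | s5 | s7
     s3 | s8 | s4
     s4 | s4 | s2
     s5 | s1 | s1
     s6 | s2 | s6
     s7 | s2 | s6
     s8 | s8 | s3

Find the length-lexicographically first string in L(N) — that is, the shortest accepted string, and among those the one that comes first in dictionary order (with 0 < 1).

001

A breadth-first search from s0 reaches an accepting state first via the path s0 → s1 → s8 → s3 on input 001.
No string of length < 3 is accepted (BFS exhausts all shorter strings without reaching an accepting state), and 001 is the lexicographically least accepting string of length 3.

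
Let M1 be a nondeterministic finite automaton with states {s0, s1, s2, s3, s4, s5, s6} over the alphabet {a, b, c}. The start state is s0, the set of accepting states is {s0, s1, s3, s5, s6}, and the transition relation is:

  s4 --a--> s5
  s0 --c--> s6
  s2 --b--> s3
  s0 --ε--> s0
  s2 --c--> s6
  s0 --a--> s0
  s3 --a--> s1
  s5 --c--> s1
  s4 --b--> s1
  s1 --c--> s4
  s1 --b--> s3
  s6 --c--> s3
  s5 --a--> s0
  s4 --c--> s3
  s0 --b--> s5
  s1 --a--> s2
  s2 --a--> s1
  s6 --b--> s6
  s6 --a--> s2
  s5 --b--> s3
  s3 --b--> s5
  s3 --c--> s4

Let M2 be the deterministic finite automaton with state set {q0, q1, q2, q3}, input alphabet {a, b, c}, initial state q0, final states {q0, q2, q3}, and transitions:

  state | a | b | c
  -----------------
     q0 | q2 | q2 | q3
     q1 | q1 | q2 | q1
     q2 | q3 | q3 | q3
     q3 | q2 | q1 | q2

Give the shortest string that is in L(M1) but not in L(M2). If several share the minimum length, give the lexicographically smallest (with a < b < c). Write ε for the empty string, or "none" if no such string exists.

cb

The string cb is accepted by M1 but not by M2.
No shorter string lies in the difference, and cb is the lexicographically first length-2 string in L(M1) \ L(M2).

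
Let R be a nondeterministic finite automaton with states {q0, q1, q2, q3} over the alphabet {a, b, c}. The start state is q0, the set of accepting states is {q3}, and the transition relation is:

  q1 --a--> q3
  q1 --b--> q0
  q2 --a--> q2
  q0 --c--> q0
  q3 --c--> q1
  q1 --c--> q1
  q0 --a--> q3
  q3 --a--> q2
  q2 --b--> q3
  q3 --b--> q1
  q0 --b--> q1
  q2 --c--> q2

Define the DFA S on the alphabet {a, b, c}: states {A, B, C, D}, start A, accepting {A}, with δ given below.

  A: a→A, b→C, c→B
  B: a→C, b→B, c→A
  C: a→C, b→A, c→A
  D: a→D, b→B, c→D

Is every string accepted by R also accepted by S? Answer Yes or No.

The string ba is in L(R) but not in L(S).
So L(R) ⊄ L(S).

No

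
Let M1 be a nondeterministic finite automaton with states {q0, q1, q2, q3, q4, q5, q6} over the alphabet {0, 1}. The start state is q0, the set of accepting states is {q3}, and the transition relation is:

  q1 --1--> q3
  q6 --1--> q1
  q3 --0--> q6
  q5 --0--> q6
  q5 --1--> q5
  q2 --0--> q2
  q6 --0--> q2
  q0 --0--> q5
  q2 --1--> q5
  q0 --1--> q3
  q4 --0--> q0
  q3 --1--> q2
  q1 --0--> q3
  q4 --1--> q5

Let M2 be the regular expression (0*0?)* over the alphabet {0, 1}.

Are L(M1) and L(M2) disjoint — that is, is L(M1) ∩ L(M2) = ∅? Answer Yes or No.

Yes

Converting the expression M2 to a DFA (subset construction, then merging equivalent states) gives the minimal DFA with states {r0, r1}, start state r0, accepting states {r0} and transitions r0: 0→r0, 1→r1; r1: 0→r1, 1→r1.
Exploring the product automaton M1 × M2 from the start pair (q0, r0), following both machines on each input symbol, reaches 9 state pairs: (q0, r0), (q5, r0), (q3, r1), (q6, r0), (q5, r1), (q6, r1), (q2, r1), (q2, r0), (q1, r1).
M1 accepts in {q3} and M2 accepts in {r0}; no reachable pair has both components accepting, so no string drives both machines to acceptance simultaneously and L(M1) ∩ L(M2) = ∅.
So no string is accepted by both, and the intersection is empty.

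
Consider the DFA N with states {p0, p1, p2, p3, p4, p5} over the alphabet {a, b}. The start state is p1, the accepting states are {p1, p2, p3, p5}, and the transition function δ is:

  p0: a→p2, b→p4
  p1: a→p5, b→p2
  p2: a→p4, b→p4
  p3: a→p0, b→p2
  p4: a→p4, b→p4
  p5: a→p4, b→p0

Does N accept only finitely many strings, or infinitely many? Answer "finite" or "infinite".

finite

The useful states (reachable from p1 and able to reach an accepting state) are {p0, p1, p2, p5}.
Restricted to these states the transition graph has no cycle, so every accepting path has bounded length and L is finite.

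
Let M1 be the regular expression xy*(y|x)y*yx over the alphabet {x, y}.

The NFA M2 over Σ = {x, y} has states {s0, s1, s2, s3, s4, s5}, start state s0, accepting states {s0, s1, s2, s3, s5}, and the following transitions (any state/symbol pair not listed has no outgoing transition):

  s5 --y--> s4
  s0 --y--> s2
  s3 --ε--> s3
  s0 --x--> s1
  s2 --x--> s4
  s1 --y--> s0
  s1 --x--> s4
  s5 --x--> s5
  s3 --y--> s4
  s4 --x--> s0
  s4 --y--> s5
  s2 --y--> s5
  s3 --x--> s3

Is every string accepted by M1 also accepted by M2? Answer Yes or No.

The string xyyx is in L(M1) but not in L(M2).
So L(M1) ⊄ L(M2).

No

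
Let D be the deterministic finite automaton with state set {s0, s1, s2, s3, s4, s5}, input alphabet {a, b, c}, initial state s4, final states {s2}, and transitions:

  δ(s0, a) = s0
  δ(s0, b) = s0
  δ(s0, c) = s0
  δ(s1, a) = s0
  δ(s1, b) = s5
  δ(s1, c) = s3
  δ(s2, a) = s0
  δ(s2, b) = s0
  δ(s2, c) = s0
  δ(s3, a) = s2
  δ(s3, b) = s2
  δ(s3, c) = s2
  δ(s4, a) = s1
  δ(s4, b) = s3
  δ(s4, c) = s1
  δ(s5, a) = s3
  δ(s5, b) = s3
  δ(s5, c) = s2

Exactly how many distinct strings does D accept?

23

The useful subgraph on states {s1, s2, s3, s4, s5} is acyclic, so L(D) is finite; the longest accepting path visits 5 useful states, giving maximum string length 4.
Counting accepting paths from s4 by length: 3 of length 2, 8 of length 3, 12 of length 4. Total 23.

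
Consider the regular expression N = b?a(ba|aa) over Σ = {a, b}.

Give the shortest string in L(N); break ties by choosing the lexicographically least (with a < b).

aaa

By inspection of the expression, no string of length less than 3 matches, and aaa is the lexicographically first match of length 3.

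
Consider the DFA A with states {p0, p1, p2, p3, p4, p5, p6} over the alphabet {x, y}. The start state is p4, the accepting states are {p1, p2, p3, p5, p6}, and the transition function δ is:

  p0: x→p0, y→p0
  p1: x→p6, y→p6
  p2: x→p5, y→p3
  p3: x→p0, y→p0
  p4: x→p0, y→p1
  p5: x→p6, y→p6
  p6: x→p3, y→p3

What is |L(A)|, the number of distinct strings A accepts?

7

The useful subgraph on states {p1, p3, p4, p6} is acyclic, so L(A) is finite; the longest accepting path visits 4 useful states, giving maximum string length 3.
Counting accepting paths from p4 by length: 1 of length 1, 2 of length 2, 4 of length 3. Total 7.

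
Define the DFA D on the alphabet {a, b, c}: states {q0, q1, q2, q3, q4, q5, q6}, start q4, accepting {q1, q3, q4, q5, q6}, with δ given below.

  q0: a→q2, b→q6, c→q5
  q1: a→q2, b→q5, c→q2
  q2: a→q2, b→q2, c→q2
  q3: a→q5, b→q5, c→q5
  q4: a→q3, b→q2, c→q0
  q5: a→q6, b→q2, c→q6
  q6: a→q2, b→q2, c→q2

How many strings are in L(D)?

The useful subgraph on states {q0, q3, q4, q5, q6} is acyclic, so L(D) is finite; the longest accepting path visits 4 useful states, giving maximum string length 3.
Counting accepting paths from q4 by length: 1 of length 0, 1 of length 1, 5 of length 2, 8 of length 3. Total 15.

15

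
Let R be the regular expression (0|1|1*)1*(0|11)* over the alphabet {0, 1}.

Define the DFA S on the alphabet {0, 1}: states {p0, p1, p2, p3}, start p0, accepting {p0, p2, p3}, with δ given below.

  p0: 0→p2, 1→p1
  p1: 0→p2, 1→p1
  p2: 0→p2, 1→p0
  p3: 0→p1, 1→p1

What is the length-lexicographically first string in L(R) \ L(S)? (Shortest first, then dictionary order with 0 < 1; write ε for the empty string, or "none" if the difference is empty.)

The string 1 is accepted by R but not by S.
No shorter string lies in the difference, and 1 is the lexicographically first length-1 string in L(R) \ L(S).

1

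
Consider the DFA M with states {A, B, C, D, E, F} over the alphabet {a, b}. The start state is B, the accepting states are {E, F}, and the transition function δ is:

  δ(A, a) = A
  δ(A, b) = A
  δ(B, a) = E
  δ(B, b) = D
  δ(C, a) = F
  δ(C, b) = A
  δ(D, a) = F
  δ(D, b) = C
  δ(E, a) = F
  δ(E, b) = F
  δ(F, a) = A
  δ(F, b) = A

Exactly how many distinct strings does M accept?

5

The useful subgraph on states {B, C, D, E, F} is acyclic, so L(M) is finite; the longest accepting path visits 4 useful states, giving maximum string length 3.
Counting accepting paths from B by length: 1 of length 1, 3 of length 2, 1 of length 3. Total 5.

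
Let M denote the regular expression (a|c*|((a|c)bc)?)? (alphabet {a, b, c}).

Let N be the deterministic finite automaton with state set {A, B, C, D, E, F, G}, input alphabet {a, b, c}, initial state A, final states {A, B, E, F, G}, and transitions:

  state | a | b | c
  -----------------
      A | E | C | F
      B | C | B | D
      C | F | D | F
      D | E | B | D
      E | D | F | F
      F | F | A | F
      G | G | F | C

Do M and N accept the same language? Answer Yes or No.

The string ab is accepted by N but rejected by M.
So L(M) ≠ L(N).

No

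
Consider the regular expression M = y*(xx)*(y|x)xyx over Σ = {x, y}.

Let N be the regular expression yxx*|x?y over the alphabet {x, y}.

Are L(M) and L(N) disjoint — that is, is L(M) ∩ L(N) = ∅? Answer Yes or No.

Yes

Converting the expression M to a DFA (subset construction, then merging equivalent states) gives the minimal DFA with states {m0, m1, m2, m3, m4, m5, m6, m7, m8, m9}, start state m0, accepting states {m8, m9} and transitions m0: x→m1, y→m2; m1: x→m3, y→m4; m2: x→m5, y→m2; m3: x→m1, y→m6; m4: x→m4, y→m4; m5: x→m3, y→m7; m6: x→m8, y→m4; m7: x→m9, y→m4; m8: x→m4, y→m7; m9: x→m4, y→m4.
Converting the expression N to a DFA (subset construction, then merging equivalent states) gives the minimal DFA with states {n0, n1, n2, n3, n4}, start state n0, accepting states {n2, n4} and transitions n0: x→n1, y→n2; n1: x→n3, y→n4; n2: x→n2, y→n3; n3: x→n3, y→n3; n4: x→n3, y→n3.
Exploring the product automaton M × N from the start pair (m0, n0), following both machines on each input symbol, reaches 16 state pairs: (m0, n0), (m1, n1), (m2, n2), (m3, n3), (m4, n4), (m5, n2), (m2, n3), (m1, n3), (m6, n3), (m4, n3), (m3, n2), (m7, n3), (m5, n3), (m8, n3), (m1, n2), (m9, n3).
M accepts in {m8, m9} and N accepts in {n2, n4}; no reachable pair has both components accepting, so no string drives both machines to acceptance simultaneously and L(M) ∩ L(N) = ∅.
So no string is accepted by both, and the intersection is empty.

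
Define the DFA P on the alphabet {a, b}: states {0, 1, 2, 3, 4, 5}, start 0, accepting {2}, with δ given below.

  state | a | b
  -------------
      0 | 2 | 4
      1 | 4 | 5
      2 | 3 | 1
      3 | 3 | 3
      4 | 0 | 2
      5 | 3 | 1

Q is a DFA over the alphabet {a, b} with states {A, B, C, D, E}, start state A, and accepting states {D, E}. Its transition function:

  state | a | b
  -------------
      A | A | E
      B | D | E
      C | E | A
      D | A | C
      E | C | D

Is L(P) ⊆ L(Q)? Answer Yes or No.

No

The string a is in L(P) but not in L(Q).
So L(P) ⊄ L(Q).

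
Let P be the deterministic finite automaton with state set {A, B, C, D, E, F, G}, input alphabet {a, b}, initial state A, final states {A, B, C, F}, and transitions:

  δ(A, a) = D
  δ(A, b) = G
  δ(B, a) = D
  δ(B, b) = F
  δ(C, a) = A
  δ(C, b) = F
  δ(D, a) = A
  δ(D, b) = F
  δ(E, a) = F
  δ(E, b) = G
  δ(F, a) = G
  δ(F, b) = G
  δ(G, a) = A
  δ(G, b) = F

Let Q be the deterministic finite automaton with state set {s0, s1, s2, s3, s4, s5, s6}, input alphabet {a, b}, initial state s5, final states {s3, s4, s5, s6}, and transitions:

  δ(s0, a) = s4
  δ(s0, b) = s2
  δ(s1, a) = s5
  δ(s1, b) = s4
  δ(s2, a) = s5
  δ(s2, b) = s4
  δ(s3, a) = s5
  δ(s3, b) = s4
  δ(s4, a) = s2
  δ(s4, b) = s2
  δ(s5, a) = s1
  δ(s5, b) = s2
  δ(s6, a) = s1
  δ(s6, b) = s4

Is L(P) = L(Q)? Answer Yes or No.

Yes

Exploring the product automaton P × Q from the start pair (A, s5), following both machines on each input symbol, reaches 4 state pairs: (A, s5), (D, s1), (G, s2), (F, s4).
P accepts in {A, B, C, F} and Q accepts in {s3, s4, s5, s6}. In every reachable pair the two components are either both accepting — (A, s5), (F, s4) — or both non-accepting, so no string is accepted by exactly one of the machines: L(P) \ L(Q) and L(Q) \ L(P) are both empty.
Hence every string is accepted by P iff it is accepted by Q, and the two languages coincide.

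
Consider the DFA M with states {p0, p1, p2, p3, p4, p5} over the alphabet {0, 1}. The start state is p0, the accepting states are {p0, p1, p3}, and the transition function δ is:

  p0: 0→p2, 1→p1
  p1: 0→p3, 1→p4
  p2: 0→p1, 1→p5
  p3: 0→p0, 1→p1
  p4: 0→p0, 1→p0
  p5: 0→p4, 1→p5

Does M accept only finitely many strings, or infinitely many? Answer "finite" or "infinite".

State p0 is reachable from the start and can reach an accepting state, and it lies on the cycle p0 → p1 → p3 → p0.
Traversing that cycle any number of times yields accepted strings of unbounded length, so the language is infinite.

infinite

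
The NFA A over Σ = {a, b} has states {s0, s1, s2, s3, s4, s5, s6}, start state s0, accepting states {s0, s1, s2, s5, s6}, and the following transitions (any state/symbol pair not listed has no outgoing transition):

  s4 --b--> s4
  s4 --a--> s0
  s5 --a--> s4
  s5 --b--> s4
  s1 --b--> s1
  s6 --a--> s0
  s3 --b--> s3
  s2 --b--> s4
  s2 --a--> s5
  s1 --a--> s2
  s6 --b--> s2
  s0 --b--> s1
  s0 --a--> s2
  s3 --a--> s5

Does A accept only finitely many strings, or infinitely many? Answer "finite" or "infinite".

infinite

State s1 is reachable from the start and can reach an accepting state, and it lies on the cycle s1 → s1.
Traversing that cycle any number of times yields accepted strings of unbounded length, so the language is infinite.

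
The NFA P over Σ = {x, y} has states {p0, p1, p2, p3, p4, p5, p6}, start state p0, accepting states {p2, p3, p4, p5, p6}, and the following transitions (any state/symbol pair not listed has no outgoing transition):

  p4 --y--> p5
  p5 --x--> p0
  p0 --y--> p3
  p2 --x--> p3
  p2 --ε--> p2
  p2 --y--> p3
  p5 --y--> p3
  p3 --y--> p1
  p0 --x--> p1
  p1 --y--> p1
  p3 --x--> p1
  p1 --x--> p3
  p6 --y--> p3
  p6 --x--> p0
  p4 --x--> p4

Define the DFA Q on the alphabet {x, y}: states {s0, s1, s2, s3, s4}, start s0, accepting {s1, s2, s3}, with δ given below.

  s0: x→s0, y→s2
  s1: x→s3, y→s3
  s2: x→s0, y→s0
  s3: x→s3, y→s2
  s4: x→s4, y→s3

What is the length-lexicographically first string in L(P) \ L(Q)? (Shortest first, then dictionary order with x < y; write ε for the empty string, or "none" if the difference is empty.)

xx

The string xx is accepted by P but not by Q.
No shorter string lies in the difference, and xx is the lexicographically first length-2 string in L(P) \ L(Q).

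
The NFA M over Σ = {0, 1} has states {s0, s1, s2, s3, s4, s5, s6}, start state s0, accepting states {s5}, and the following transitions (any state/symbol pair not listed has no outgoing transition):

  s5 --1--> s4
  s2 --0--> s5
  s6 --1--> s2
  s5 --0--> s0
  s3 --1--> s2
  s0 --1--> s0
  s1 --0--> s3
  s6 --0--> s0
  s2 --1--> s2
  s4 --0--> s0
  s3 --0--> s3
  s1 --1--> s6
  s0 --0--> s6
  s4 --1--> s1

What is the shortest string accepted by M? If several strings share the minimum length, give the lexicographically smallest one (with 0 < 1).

010

A breadth-first search from s0 reaches an accepting state first via the path s0 → s6 → s2 → s5 on input 010.
No string of length < 3 is accepted (BFS exhausts all shorter strings without reaching an accepting state), and 010 is the lexicographically least accepting string of length 3.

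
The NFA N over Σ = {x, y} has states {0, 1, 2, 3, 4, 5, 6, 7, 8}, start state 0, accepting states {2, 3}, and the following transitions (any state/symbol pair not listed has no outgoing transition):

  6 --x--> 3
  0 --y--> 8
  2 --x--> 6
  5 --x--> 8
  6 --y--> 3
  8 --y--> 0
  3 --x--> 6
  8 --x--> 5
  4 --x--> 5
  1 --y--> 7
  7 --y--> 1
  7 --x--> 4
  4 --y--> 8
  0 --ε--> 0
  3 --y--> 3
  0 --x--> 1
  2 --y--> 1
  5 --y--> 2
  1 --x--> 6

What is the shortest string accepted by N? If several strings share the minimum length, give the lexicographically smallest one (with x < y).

xxx

A breadth-first search from 0 reaches an accepting state first via the path 0 → 1 → 6 → 3 on input xxx.
No string of length < 3 is accepted (BFS exhausts all shorter strings without reaching an accepting state), and xxx is the lexicographically least accepting string of length 3.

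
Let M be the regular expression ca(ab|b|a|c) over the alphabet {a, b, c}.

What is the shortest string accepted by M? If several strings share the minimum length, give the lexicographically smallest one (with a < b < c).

caa

By inspection of the expression, no string of length less than 3 matches, and caa is the lexicographically first match of length 3.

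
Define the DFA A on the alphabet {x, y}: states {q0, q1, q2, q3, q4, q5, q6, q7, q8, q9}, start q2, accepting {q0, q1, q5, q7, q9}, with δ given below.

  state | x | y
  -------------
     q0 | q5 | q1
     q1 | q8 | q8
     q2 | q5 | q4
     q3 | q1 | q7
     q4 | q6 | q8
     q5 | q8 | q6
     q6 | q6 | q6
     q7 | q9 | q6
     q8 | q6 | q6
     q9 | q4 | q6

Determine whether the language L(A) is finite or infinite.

The useful states (reachable from q2 and able to reach an accepting state) are {q2, q5}.
Restricted to these states the transition graph has no cycle, so every accepting path has bounded length and L is finite.

finite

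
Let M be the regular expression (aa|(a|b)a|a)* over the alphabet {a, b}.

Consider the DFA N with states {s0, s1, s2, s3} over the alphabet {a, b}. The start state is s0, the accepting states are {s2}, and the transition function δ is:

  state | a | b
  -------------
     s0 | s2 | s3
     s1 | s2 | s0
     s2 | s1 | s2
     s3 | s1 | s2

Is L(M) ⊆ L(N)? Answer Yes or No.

The empty string ε is in L(M) but not in L(N).
So L(M) ⊄ L(N).

No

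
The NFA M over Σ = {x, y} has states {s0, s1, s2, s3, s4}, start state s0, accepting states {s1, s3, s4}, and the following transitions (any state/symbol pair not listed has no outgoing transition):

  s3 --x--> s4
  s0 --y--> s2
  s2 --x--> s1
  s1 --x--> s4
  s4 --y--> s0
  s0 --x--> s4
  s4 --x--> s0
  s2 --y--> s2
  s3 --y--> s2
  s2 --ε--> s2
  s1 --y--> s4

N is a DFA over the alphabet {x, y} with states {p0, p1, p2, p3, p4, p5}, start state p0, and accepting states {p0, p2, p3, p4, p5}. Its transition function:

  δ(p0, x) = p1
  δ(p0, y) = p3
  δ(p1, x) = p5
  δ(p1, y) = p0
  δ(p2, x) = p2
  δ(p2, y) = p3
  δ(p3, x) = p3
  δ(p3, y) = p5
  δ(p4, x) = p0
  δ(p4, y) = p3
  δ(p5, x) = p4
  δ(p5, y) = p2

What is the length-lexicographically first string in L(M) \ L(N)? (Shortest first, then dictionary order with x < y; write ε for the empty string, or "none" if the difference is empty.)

x

The string x is accepted by M but not by N.
No shorter string lies in the difference, and x is the lexicographically first length-1 string in L(M) \ L(N).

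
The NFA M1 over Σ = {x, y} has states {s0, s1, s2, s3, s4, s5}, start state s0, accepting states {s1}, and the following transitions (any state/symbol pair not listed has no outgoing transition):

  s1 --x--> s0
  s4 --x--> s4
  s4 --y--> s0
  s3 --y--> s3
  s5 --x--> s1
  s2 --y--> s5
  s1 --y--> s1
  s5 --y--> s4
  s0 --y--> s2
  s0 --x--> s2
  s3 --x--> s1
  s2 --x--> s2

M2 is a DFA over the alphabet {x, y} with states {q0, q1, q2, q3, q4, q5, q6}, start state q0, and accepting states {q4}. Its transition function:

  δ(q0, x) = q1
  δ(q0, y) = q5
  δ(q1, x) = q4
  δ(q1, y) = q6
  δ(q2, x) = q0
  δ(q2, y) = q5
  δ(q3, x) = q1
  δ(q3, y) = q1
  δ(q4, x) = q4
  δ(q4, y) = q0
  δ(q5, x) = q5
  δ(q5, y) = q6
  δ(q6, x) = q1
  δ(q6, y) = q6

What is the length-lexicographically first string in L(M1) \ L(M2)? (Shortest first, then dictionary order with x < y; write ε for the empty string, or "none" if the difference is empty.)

xyx

The string xyx is accepted by M1 but not by M2.
No shorter string lies in the difference, and xyx is the lexicographically first length-3 string in L(M1) \ L(M2).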